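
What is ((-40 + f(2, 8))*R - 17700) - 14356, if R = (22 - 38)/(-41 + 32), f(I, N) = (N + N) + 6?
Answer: -32088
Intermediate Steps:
f(I, N) = 6 + 2*N (f(I, N) = 2*N + 6 = 6 + 2*N)
R = 16/9 (R = -16/(-9) = -16*(-⅑) = 16/9 ≈ 1.7778)
((-40 + f(2, 8))*R - 17700) - 14356 = ((-40 + (6 + 2*8))*(16/9) - 17700) - 14356 = ((-40 + (6 + 16))*(16/9) - 17700) - 14356 = ((-40 + 22)*(16/9) - 17700) - 14356 = (-18*16/9 - 17700) - 14356 = (-32 - 17700) - 14356 = -17732 - 14356 = -32088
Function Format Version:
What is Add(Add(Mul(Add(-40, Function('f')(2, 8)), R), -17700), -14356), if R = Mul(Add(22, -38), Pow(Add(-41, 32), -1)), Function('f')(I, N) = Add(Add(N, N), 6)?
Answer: -32088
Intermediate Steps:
Function('f')(I, N) = Add(6, Mul(2, N)) (Function('f')(I, N) = Add(Mul(2, N), 6) = Add(6, Mul(2, N)))
R = Rational(16, 9) (R = Mul(-16, Pow(-9, -1)) = Mul(-16, Rational(-1, 9)) = Rational(16, 9) ≈ 1.7778)
Add(Add(Mul(Add(-40, Function('f')(2, 8)), R), -17700), -14356) = Add(Add(Mul(Add(-40, Add(6, Mul(2, 8))), Rational(16, 9)), -17700), -14356) = Add(Add(Mul(Add(-40, Add(6, 16)), Rational(16, 9)), -17700), -14356) = Add(Add(Mul(Add(-40, 22), Rational(16, 9)), -17700), -14356) = Add(Add(Mul(-18, Rational(16, 9)), -17700), -14356) = Add(Add(-32, -17700), -14356) = Add(-17732, -14356) = -32088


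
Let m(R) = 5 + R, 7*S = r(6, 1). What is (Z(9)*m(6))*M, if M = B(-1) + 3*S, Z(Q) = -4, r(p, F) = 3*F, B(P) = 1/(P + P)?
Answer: -242/7 ≈ -34.571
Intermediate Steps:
B(P) = 1/(2*P)
S = 3/7 (S = (3*1)/7 = (⅐)*3 = 3/7 ≈ 0.42857)
M = 11/14 (M = (½)/(-1) + 3*(3/7) = (½)*(-1) + 9/7 = -½ + 9/7 = 11/14 ≈ 0.78571)
(Z(9)*m(6))*M = -4*(5 + 6)*(11/14) = -4*11*(11/14) = -44*11/14 = -242/7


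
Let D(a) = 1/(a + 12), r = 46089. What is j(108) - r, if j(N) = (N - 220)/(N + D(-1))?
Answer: -54801053/1189 ≈ -46090.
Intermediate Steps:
D(a) = 1/(12 + a)
j(N) = (-220 + N)/(1/11 + N) (j(N) = (N - 220)/(N + 1/(12 - 1)) = (-220 + N)/(N + 1/11) = (-220 + N)/(1/11 + N))
j(108) - r = 11*(-220 + 108)/(1 + 11*108) - 1*46089 = 11*(-112)/(1 + 1188) - 46089 = 11*(-112)/1189 - 46089 = 11*(1/1189)*(-112) - 46089 = -1232/1189 - 46089 = -54801053/1189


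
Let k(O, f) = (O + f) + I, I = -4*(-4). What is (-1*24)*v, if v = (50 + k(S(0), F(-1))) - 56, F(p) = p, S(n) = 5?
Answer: -336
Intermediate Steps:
I = 16
k(O, f) = 16 + O + f (k(O, f) = (O + f) + 16 = 16 + O + f)
v = 14 (v = (50 + (16 + 5 - 1)) - 56 = (50 + 20) - 56 = 70 - 56 = 14)
(-1*24)*v = -1*24*14 = -24*14 = -336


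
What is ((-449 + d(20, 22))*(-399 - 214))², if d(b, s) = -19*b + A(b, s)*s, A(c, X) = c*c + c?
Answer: 26583748219249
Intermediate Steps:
A(c, X) = c + c² (A(c, X) = c² + c = c + c²)
d(b, s) = -19*b + b*s*(1 + b) (d(b, s) = -19*b + (b*(1 + b))*s = -19*b + b*s*(1 + b))
((-449 + d(20, 22))*(-399 - 214))² = ((-449 + 20*(-19 + 22*(1 + 20)))*(-399 - 214))² = ((-449 + 20*(-19 + 22*21))*(-613))² = ((-449 + 20*(-19 + 462))*(-613))² = ((-449 + 20*443)*(-613))² = ((-449 + 8860)*(-613))² = (8411*(-613))² = (-5155943)² = 26583748219249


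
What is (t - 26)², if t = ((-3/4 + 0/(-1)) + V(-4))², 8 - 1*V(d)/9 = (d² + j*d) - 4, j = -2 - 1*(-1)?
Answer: 7100590225/256 ≈ 2.7737e+7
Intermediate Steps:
j = -1 (j = -2 + 1 = -1)
V(d) = 108 - 9*d² + 9*d (V(d) = 72 - 9*((d² - d) - 4) = 72 - 9*(-4 + d² - d) = 72 + (36 - 9*d² + 9*d) = 108 - 9*d² + 9*d)
t = 84681/16 (t = ((-3/4 + 0/(-1)) + (108 - 9*(-4)² + 9*(-4)))² = ((-3*¼ + 0*(-1)) + (108 - 9*16 - 36))² = ((-¾ + 0) + (108 - 144 - 36))² = (-¾ - 72)² = (-291/4)² = 84681/16 ≈ 5292.6)
(t - 26)² = (84681/16 - 26)² = (84265/16)² = 7100590225/256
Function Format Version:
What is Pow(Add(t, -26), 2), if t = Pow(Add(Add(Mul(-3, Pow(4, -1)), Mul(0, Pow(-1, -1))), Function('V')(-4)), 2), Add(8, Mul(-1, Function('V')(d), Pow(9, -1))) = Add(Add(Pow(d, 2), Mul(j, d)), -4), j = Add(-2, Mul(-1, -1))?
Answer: Rational(7100590225, 256) ≈ 2.7737e+7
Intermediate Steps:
j = -1 (j = Add(-2, 1) = -1)
Function('V')(d) = Add(108, Mul(-9, Pow(d, 2)), Mul(9, d)) (Function('V')(d) = Add(72, Mul(-9, Add(Add(Pow(d, 2), Mul(-1, d)), -4))) = Add(72, Mul(-9, Add(-4, Pow(d, 2), Mul(-1, d)))) = Add(72, Add(36, Mul(-9, Pow(d, 2)), Mul(9, d))) = Add(108, Mul(-9, Pow(d, 2)), Mul(9, d)))
t = Rational(84681, 16) (t = Pow(Add(Add(Mul(-3, Pow(4, -1)), Mul(0, Pow(-1, -1))), Add(108, Mul(-9, Pow(-4, 2)), Mul(9, -4))), 2) = Pow(Add(Add(Mul(-3, Rational(1, 4)), Mul(0, -1)), Add(108, Mul(-9, 16), -36)), 2) = Pow(Add(Add(Rational(-3, 4), 0), Add(108, -144, -36)), 2) = Pow(Add(Rational(-3, 4), -72), 2) = Pow(Rational(-291, 4), 2) = Rational(84681, 16) ≈ 5292.6)
Pow(Add(t, -26), 2) = Pow(Add(Rational(84681, 16), -26), 2) = Pow(Rational(84265, 16), 2) = Rational(7100590225, 256)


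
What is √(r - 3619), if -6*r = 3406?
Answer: 4*I*√2355/3 ≈ 64.704*I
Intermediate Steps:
r = -1703/3 (r = -⅙*3406 = -1703/3 ≈ -567.67)
√(r - 3619) = √(-1703/3 - 3619) = √(-12560/3) = 4*I*√2355/3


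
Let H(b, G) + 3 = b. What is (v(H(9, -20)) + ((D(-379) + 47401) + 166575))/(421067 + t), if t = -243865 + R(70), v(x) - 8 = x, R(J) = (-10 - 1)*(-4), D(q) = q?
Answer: 213611/177246 ≈ 1.2052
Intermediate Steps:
H(b, G) = -3 + b
R(J) = 44 (R(J) = -11*(-4) = 44)
v(x) = 8 + x
t = -243821 (t = -243865 + 44 = -243821)
(v(H(9, -20)) + ((D(-379) + 47401) + 166575))/(421067 + t) = ((8 + (-3 + 9)) + ((-379 + 47401) + 166575))/(421067 - 243821) = ((8 + 6) + (47022 + 166575))/177246 = (14 + 213597)*(1/177246) = 213611*(1/177246) = 213611/177246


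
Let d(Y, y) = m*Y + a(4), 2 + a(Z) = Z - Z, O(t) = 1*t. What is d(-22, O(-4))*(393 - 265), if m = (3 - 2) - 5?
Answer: 11008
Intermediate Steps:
O(t) = t
a(Z) = -2 (a(Z) = -2 + (Z - Z) = -2 + 0 = -2)
m = -4 (m = 1 - 5 = -4)
d(Y, y) = -2 - 4*Y (d(Y, y) = -4*Y - 2 = -2 - 4*Y)
d(-22, O(-4))*(393 - 265) = (-2 - 4*(-22))*(393 - 265) = (-2 + 88)*128 = 86*128 = 11008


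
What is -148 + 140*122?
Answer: 16932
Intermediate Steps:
-148 + 140*122 = -148 + 17080 = 16932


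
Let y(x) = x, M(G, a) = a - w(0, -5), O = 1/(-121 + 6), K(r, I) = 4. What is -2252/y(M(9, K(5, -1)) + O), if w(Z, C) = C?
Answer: -129490/517 ≈ -250.46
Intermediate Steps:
O = -1/115 (O = 1/(-115) = -1/115 ≈ -0.0086956)
M(G, a) = 5 + a (M(G, a) = a - 1*(-5) = a + 5 = 5 + a)
-2252/y(M(9, K(5, -1)) + O) = -2252/((5 + 4) - 1/115) = -2252/(9 - 1/115) = -2252/1034/115 = -2252*115/1034 = -129490/517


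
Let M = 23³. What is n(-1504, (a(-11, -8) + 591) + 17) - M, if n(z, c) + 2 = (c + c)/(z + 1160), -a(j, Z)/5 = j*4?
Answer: -523474/43 ≈ -12174.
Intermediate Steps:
a(j, Z) = -20*j (a(j, Z) = -5*j*4 = -20*j)
n(z, c) = -2 + 2*c/(1160 + z) (n(z, c) = -2 + (c + c)/(z + 1160) = -2 + (2*c)/(1160 + z) = -2 + 2*c/(1160 + z))
M = 12167
n(-1504, (a(-11, -8) + 591) + 17) - M = 2*(-1160 + ((-20*(-11) + 591) + 17) - 1*(-1504))/(1160 - 1504) - 1*12167 = 2*(-1160 + ((220 + 591) + 17) + 1504)/(-344) - 12167 = 2*(-1/344)*(-1160 + (811 + 17) + 1504) - 12167 = 2*(-1/344)*(-1160 + 828 + 1504) - 12167 = 2*(-1/344)*1172 - 12167 = -293/43 - 12167 = -523474/43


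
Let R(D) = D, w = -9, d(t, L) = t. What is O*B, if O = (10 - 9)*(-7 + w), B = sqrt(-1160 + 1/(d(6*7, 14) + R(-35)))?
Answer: -16*I*sqrt(56833)/7 ≈ -544.91*I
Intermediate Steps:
B = I*sqrt(56833)/7 (B = sqrt(-1160 + 1/(6*7 - 35)) = sqrt(-1160 + 1/(42 - 35)) = sqrt(-1160 + 1/7) = sqrt(-8119/7) = I*sqrt(56833)/7 ≈ 34.057*I)
O = -16 (O = (10 - 9)*(-7 - 9) = 1*(-16) = -16)
O*B = -16*I*sqrt(56833)/7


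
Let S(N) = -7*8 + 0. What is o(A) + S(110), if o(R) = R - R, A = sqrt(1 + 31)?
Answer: -56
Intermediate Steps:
S(N) = -56 (S(N) = -56 + 0 = -56)
A = 4*sqrt(2) (A = sqrt(32) = 4*sqrt(2) ≈ 5.6569)
o(R) = 0
o(A) + S(110) = 0 - 56 = -56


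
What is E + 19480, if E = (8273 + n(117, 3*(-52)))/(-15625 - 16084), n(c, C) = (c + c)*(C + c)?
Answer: 617692173/31709 ≈ 19480.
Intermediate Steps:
n(c, C) = 2*c*(C + c) (n(c, C) = (2*c)*(C + c) = 2*c*(C + c))
E = 853/31709 (E = (8273 + 2*117*(3*(-52) + 117))/(-15625 - 16084) = (8273 + 2*117*(-156 + 117))/(-31709) = (8273 + 2*117*(-39))*(-1/31709) = (8273 - 9126)*(-1/31709) = -853*(-1/31709) = 853/31709 ≈ 0.026901)
E + 19480 = 853/31709 + 19480 = 617692173/31709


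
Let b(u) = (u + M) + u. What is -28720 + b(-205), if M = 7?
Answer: -29123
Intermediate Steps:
b(u) = 7 + 2*u (b(u) = (u + 7) + u = (7 + u) + u = 7 + 2*u)
-28720 + b(-205) = -28720 + (7 + 2*(-205)) = -28720 + (7 - 410) = -28720 - 403 = -29123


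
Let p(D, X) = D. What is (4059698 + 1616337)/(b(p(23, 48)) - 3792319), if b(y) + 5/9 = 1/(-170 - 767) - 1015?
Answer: -47866003155/31989190316 ≈ -1.4963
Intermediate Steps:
b(y) = -8564189/8433 (b(y) = -5/9 + (1/(-170 - 767) - 1015) = -5/9 + (1/(-937) - 1015) = -5/9 + (-1/937 - 1015) = -5/9 - 951056/937 = -8564189/8433)
(4059698 + 1616337)/(b(p(23, 48)) - 3792319) = (4059698 + 1616337)/(-8564189/8433 - 3792319) = 5676035/(-31989190316/8433) = 5676035*(-8433/31989190316) = -47866003155/31989190316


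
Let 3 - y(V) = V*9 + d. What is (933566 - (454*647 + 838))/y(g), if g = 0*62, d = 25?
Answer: -29045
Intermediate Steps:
g = 0
y(V) = -22 - 9*V (y(V) = 3 - (V*9 + 25) = 3 - (9*V + 25) = 3 - (25 + 9*V) = 3 + (-25 - 9*V) = -22 - 9*V)
(933566 - (454*647 + 838))/y(g) = (933566 - (454*647 + 838))/(-22 - 9*0) = (933566 - (293738 + 838))/(-22 + 0) = (933566 - 1*294576)/(-22) = (933566 - 294576)*(-1/22) = 638990*(-1/22) = -29045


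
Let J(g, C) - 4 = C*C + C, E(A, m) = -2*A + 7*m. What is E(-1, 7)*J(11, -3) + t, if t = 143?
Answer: 653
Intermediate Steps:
J(g, C) = 4 + C + C**2 (J(g, C) = 4 + (C*C + C) = 4 + (C**2 + C) = 4 + (C + C**2) = 4 + C + C**2)
E(-1, 7)*J(11, -3) + t = (-2*(-1) + 7*7)*(4 - 3 + (-3)**2) + 143 = (2 + 49)*(4 - 3 + 9) + 143 = 51*10 + 143 = 510 + 143 = 653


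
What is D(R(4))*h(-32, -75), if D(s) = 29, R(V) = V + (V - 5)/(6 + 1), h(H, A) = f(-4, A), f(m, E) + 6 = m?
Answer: -290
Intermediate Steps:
f(m, E) = -6 + m
h(H, A) = -10 (h(H, A) = -6 - 4 = -10)
R(V) = -5/7 + 8*V/7 (R(V) = V + (-5 + V)/7 = V + (-5 + V)*(1/7) = V + (-5/7 + V/7) = -5/7 + 8*V/7)
D(R(4))*h(-32, -75) = 29*(-10) = -290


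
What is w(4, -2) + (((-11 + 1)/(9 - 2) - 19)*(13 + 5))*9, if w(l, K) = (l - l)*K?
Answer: -23166/7 ≈ -3309.4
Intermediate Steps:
w(l, K) = 0 (w(l, K) = 0*K = 0)
w(4, -2) + (((-11 + 1)/(9 - 2) - 19)*(13 + 5))*9 = 0 + (((-11 + 1)/(9 - 2) - 19)*(13 + 5))*9 = 0 + ((-10/7 - 19)*18)*9 = 0 - 143/7*18*9 = 0 - 2574/7*9 = 0 - 23166/7 = -23166/7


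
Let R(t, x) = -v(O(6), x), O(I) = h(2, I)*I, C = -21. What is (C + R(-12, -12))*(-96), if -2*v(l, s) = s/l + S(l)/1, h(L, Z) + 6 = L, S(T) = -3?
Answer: 2136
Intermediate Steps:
h(L, Z) = -6 + L
O(I) = -4*I (O(I) = (-6 + 2)*I = -4*I)
v(l, s) = 3/2 - s/(2*l) (v(l, s) = -(s/l - 3/1)/2 = -(s/l - 3*1)/2 = -(s/l - 3)/2 = -(-3 + s/l)/2 = 3/2 - s/(2*l))
R(t, x) = -3/2 - x/48 (R(t, x) = -(-x + 3*(-4*6))/(2*((-4*6))) = -(-x + 3*(-24))/(2*(-24)) = -(-1)*(-x - 72)/(2*24) = -(-1)*(-72 - x)/(2*24) = -(3/2 + x/48) = -3/2 - x/48)
(C + R(-12, -12))*(-96) = (-21 + (-3/2 - 1/48*(-12)))*(-96) = (-21 + (-3/2 + ¼))*(-96) = (-21 - 5/4)*(-96) = -89/4*(-96) = 2136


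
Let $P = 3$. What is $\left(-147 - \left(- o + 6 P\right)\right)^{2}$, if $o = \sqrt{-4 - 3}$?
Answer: $\left(165 - i \sqrt{7}\right)^{2} \approx 27218.0 - 873.1 i$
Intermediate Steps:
$o = i \sqrt{7}$ ($o = \sqrt{-7} = i \sqrt{7} \approx 2.6458 i$)
$\left(-147 - \left(- o + 6 P\right)\right)^{2} = \left(-147 + \left(\left(-6\right) 3 + i \sqrt{7}\right)\right)^{2} = \left(-147 - \left(18 - i \sqrt{7}\right)\right)^{2} = \left(-165 + i \sqrt{7}\right)^{2}$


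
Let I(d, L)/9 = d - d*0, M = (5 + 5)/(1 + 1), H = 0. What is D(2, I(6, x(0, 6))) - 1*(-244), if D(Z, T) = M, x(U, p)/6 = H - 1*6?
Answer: 249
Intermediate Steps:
x(U, p) = -36 (x(U, p) = 6*(0 - 1*6) = 6*(0 - 6) = 6*(-6) = -36)
M = 5 (M = 10/2 = 10*(1/2) = 5)
I(d, L) = 9*d (I(d, L) = 9*(d - d*0) = 9*(d - 1*0) = 9*(d + 0) = 9*d)
D(Z, T) = 5
D(2, I(6, x(0, 6))) - 1*(-244) = 5 - 1*(-244) = 5 + 244 = 249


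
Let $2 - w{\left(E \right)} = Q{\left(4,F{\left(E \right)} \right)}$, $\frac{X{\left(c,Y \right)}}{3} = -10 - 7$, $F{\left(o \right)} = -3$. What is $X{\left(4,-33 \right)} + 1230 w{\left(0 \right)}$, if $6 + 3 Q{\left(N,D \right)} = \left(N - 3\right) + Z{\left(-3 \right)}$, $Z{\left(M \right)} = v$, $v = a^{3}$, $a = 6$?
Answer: $-84101$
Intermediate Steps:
$X{\left(c,Y \right)} = -51$ ($X{\left(c,Y \right)} = 3 \left(-10 - 7\right) = 3 \left(-17\right) = -51$)
$v = 216$ ($v = 6^{3} = 216$)
$Z{\left(M \right)} = 216$
$Q{\left(N,D \right)} = 69 + \frac{N}{3}$ ($Q{\left(N,D \right)} = -2 + \frac{\left(N - 3\right) + 216}{3} = -2 + \frac{\left(-3 + N\right) + 216}{3} = -2 + \frac{213 + N}{3} = -2 + \left(71 + \frac{N}{3}\right) = 69 + \frac{N}{3}$)
$w{\left(E \right)} = - \frac{205}{3}$ ($w{\left(E \right)} = 2 - \left(69 + \frac{1}{3} \cdot 4\right) = 2 - \left(69 + \frac{4}{3}\right) = 2 - \frac{211}{3} = - \frac{205}{3}$)
$X{\left(4,-33 \right)} + 1230 w{\left(0 \right)} = -51 + 1230 \left(- \frac{205}{3}\right) = -51 - 84050 = -84101$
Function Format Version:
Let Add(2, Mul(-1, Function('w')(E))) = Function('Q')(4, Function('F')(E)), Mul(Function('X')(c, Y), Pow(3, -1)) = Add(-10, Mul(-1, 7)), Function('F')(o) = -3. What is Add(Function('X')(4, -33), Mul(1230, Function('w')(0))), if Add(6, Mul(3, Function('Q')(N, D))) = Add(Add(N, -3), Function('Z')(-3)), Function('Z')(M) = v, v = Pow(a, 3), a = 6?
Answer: -84101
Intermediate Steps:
Function('X')(c, Y) = -51 (Function('X')(c, Y) = Mul(3, Add(-10, Mul(-1, 7))) = Mul(3, Add(-10, -7)) = Mul(3, -17) = -51)
v = 216 (v = Pow(6, 3) = 216)
Function('Z')(M) = 216
Function('Q')(N, D) = Add(69, Mul(Rational(1, 3), N)) (Function('Q')(N, D) = Add(-2, Mul(Rational(1, 3), Add(Add(N, -3), 216))) = Add(-2, Mul(Rational(1, 3), Add(Add(-3, N), 216))) = Add(-2, Mul(Rational(1, 3), Add(213, N))) = Add(-2, Add(71, Mul(Rational(1, 3), N))) = Add(69, Mul(Rational(1, 3), N)))
Function('w')(E) = Rational(-205, 3) (Function('w')(E) = Add(2, Mul(-1, Add(69, Mul(Rational(1, 3), 4)))) = Add(2, Mul(-1, Add(69, Rational(4, 3)))) = Add(2, Mul(-1, Rational(211, 3))) = Add(2, Rational(-211, 3)) = Rational(-205, 3))
Add(Function('X')(4, -33), Mul(1230, Function('w')(0))) = Add(-51, Mul(1230, Rational(-205, 3))) = Add(-51, -84050) = -84101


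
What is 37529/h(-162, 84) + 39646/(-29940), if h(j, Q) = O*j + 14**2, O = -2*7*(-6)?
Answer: -413837603/100388820 ≈ -4.1223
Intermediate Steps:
O = 84 (O = -14*(-6) = 84)
h(j, Q) = 196 + 84*j (h(j, Q) = 84*j + 14**2 = 84*j + 196 = 196 + 84*j)
37529/h(-162, 84) + 39646/(-29940) = 37529/(196 + 84*(-162)) + 39646/(-29940) = 37529/(196 - 13608) + 39646*(-1/29940) = 37529/(-13412) - 19823/14970 = 37529*(-1/13412) - 19823/14970 = -37529/13412 - 19823/14970 = -413837603/100388820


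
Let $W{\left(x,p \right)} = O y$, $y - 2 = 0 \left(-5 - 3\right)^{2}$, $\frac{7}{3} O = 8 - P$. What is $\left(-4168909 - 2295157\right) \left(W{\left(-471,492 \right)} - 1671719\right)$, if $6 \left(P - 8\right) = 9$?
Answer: $10806110260396$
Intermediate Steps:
$P = \frac{19}{2}$ ($P = 8 + \frac{1}{6} \cdot 9 = 8 + \frac{3}{2} = \frac{19}{2} \approx 9.5$)
$O = - \frac{9}{14}$ ($O = \frac{3 \left(8 - \frac{19}{2}\right)}{7} = \frac{3}{7} \left(- \frac{3}{2}\right) = - \frac{9}{14} \approx -0.64286$)
$y = 2$ ($y = 2 + 0 \left(-5 - 3\right)^{2} = 2 + 0 \left(-8\right)^{2} = 2 + 0 \cdot 64 = 2 + 0 = 2$)
$W{\left(x,p \right)} = - \frac{9}{7}$ ($W{\left(x,p \right)} = \left(- \frac{9}{14}\right) 2 = - \frac{9}{7}$)
$\left(-4168909 - 2295157\right) \left(W{\left(-471,492 \right)} - 1671719\right) = \left(-4168909 - 2295157\right) \left(- \frac{9}{7} - 1671719\right) = \left(-4168909 - 2295157\right) \left(- \frac{11702042}{7}\right) = \left(-6464066\right) \left(- \frac{11702042}{7}\right) = 10806110260396$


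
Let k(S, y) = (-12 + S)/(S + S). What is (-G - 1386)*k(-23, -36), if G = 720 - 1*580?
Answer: -26705/23 ≈ -1161.1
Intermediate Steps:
k(S, y) = (-12 + S)/(2*S) (k(S, y) = (-12 + S)/((2*S)) = (-12 + S)*(1/(2*S)) = (-12 + S)/(2*S))
G = 140 (G = 720 - 580 = 140)
(-G - 1386)*k(-23, -36) = (-1*140 - 1386)*((1/2)*(-12 - 23)/(-23)) = (-140 - 1386)*((1/2)*(-1/23)*(-35)) = -1526*35/46 = -26705/23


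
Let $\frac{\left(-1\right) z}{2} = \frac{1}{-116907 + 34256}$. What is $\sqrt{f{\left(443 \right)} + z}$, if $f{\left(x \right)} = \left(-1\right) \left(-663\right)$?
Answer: $\frac{\sqrt{4529077677365}}{82651} \approx 25.749$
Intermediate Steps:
$f{\left(x \right)} = 663$
$z = \frac{2}{82651}$ ($z = - \frac{2}{-116907 + 34256} = - \frac{2}{-82651} = \left(-2\right) \left(- \frac{1}{82651}\right) = \frac{2}{82651} \approx 2.4198 \cdot 10^{-5}$)
$\sqrt{f{\left(443 \right)} + z} = \sqrt{663 + \frac{2}{82651}} = \sqrt{\frac{54797615}{82651}} = \frac{\sqrt{4529077677365}}{82651}$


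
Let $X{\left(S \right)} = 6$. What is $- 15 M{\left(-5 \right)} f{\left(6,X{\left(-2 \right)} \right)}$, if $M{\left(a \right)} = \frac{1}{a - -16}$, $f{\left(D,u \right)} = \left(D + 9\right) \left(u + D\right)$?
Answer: $- \frac{2700}{11} \approx -245.45$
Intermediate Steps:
$f{\left(D,u \right)} = \left(9 + D\right) \left(D + u\right)$
$M{\left(a \right)} = \frac{1}{16 + a}$ ($M{\left(a \right)} = \frac{1}{a + 16} = \frac{1}{16 + a}$)
$- 15 M{\left(-5 \right)} f{\left(6,X{\left(-2 \right)} \right)} = - \frac{15}{16 - 5} \left(6^{2} + 9 \cdot 6 + 9 \cdot 6 + 6 \cdot 6\right) = - \frac{15}{11} \left(36 + 54 + 54 + 36\right) = \left(-15\right) \frac{1}{11} \cdot 180 = \left(- \frac{15}{11}\right) 180 = - \frac{2700}{11}$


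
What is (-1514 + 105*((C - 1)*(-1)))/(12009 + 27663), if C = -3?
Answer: -547/19836 ≈ -0.027576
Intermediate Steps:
(-1514 + 105*((C - 1)*(-1)))/(12009 + 27663) = (-1514 + 105*((-3 - 1)*(-1)))/(12009 + 27663) = (-1514 + 105*(-4*(-1)))/39672 = (-1514 + 105*4)*(1/39672) = (-1514 + 420)*(1/39672) = -1094*1/39672 = -547/19836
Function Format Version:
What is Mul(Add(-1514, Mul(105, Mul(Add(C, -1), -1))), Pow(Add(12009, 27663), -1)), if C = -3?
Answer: Rational(-547, 19836) ≈ -0.027576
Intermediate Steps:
Mul(Add(-1514, Mul(105, Mul(Add(C, -1), -1))), Pow(Add(12009, 27663), -1)) = Mul(Add(-1514, Mul(105, Mul(Add(-3, -1), -1))), Pow(Add(12009, 27663), -1)) = Mul(Add(-1514, Mul(105, Mul(-4, -1))), Pow(39672, -1)) = Mul(Add(-1514, Mul(105, 4)), Rational(1, 39672)) = Mul(Add(-1514, 420), Rational(1, 39672)) = Mul(-1094, Rational(1, 39672)) = Rational(-547, 19836)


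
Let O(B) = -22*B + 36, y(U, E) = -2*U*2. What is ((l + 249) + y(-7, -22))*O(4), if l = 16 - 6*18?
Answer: -9620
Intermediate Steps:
y(U, E) = -4*U
l = -92 (l = 16 - 108 = -92)
O(B) = 36 - 22*B
((l + 249) + y(-7, -22))*O(4) = ((-92 + 249) - 4*(-7))*(36 - 22*4) = (157 + 28)*(36 - 88) = 185*(-52) = -9620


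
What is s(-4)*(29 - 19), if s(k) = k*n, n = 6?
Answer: -240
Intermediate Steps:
s(k) = 6*k (s(k) = k*6 = 6*k)
s(-4)*(29 - 19) = (6*(-4))*(29 - 19) = -24*10 = -240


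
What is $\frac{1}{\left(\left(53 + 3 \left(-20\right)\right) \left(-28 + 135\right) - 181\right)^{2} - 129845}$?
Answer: $\frac{1}{735055} \approx 1.3604 \cdot 10^{-6}$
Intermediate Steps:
$\frac{1}{\left(\left(53 + 3 \left(-20\right)\right) \left(-28 + 135\right) - 181\right)^{2} - 129845} = \frac{1}{\left(\left(53 - 60\right) 107 - 181\right)^{2} - 129845} = \frac{1}{\left(\left(-7\right) 107 - 181\right)^{2} - 129845} = \frac{1}{\left(-749 - 181\right)^{2} - 129845} = \frac{1}{\left(-930\right)^{2} - 129845} = \frac{1}{864900 - 129845} = \frac{1}{735055}$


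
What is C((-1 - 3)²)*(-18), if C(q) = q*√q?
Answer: -1152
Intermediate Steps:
C(q) = q^(3/2)
C((-1 - 3)²)*(-18) = ((-1 - 3)²)^(3/2)*(-18) = ((-4)²)^(3/2)*(-18) = 16^(3/2)*(-18) = 64*(-18) = -1152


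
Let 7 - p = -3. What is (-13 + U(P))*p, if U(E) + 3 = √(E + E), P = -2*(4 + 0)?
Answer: -160 + 40*I ≈ -160.0 + 40.0*I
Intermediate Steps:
p = 10 (p = 7 - 1*(-3) = 7 + 3 = 10)
P = -8 (P = -2*4 = -8)
U(E) = -3 + √2*√E (U(E) = -3 + √(E + E) = -3 + √(2*E) = -3 + √2*√E)
(-13 + U(P))*p = (-13 + (-3 + √2*√(-8)))*10 = (-13 + (-3 + √2*(2*I*√2)))*10 = (-13 + (-3 + 4*I))*10 = (-16 + 4*I)*10 = -160 + 40*I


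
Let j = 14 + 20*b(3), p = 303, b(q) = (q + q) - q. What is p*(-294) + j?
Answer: -89008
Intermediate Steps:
b(q) = q (b(q) = 2*q - q = q)
j = 74 (j = 14 + 20*3 = 14 + 60 = 74)
p*(-294) + j = 303*(-294) + 74 = -89082 + 74 = -89008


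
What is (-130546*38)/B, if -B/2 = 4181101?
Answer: 2480374/4181101 ≈ 0.59324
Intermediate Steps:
B = -8362202 (B = -2*4181101 = -8362202)
(-130546*38)/B = -130546*38/(-8362202) = -4960748*(-1/8362202) = 2480374/4181101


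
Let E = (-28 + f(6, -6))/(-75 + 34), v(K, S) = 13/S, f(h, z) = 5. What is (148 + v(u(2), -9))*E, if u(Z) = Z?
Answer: 30337/369 ≈ 82.214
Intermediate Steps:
E = 23/41 (E = (-28 + 5)/(-75 + 34) = -23/(-41) = -23*(-1/41) = 23/41 ≈ 0.56098)
(148 + v(u(2), -9))*E = (148 + 13/(-9))*(23/41) = (148 + 13*(-⅑))*(23/41) = (148 - 13/9)*(23/41) = (1319/9)*(23/41) = 30337/369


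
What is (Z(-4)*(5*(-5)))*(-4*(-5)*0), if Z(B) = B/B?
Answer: 0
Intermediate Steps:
Z(B) = 1
(Z(-4)*(5*(-5)))*(-4*(-5)*0) = (1*(5*(-5)))*(-4*(-5)*0) = (1*(-25))*(20*0) = -25*0 = 0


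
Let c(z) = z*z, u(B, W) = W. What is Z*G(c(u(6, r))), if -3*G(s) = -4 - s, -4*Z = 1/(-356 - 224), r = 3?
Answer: 13/6960 ≈ 0.0018678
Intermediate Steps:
Z = 1/2320 (Z = -1/(4*(-356 - 224)) = -1/4/(-580) = -1/4*(-1/580) = 1/2320 ≈ 0.00043103)
c(z) = z**2
G(s) = 4/3 + s/3 (G(s) = -(-4 - s)/3 = 4/3 + s/3)
Z*G(c(u(6, r))) = (4/3 + (1/3)*3**2)/2320 = (4/3 + (1/3)*9)/2320 = (4/3 + 3)/2320 = (1/2320)*(13/3) = 13/6960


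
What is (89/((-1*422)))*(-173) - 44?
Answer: -3171/422 ≈ -7.5142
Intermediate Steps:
(89/((-1*422)))*(-173) - 44 = (89/(-422))*(-173) - 44 = (89*(-1/422))*(-173) - 44 = -89/422*(-173) - 44 = 15397/422 - 44 = -3171/422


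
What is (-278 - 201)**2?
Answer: 229441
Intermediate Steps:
(-278 - 201)**2 = (-479)**2 = 229441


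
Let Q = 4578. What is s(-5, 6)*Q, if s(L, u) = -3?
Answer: -13734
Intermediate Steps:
s(-5, 6)*Q = -3*4578 = -13734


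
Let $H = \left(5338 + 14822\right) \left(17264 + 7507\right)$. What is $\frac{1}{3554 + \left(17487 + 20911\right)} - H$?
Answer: $- \frac{20950130718719}{41952} \approx -4.9938 \cdot 10^{8}$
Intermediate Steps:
$H = 499383360$ ($H = 20160 \cdot 24771 = 499383360$)
$\frac{1}{3554 + \left(17487 + 20911\right)} - H = \frac{1}{3554 + \left(17487 + 20911\right)} - 499383360 = \frac{1}{3554 + 38398} - 499383360 = \frac{1}{41952} - 499383360 = - \frac{20950130718719}{41952}$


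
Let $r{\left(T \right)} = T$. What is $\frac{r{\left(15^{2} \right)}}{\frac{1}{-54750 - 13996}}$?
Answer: $-15467850$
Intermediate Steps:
$\frac{r{\left(15^{2} \right)}}{\frac{1}{-54750 - 13996}} = \frac{15^{2}}{\frac{1}{-54750 - 13996}} = \frac{225}{\frac{1}{-68746}} = \frac{225}{- \frac{1}{68746}} = 225 \left(-68746\right) = -15467850$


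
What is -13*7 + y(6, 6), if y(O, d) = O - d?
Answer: -91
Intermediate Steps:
-13*7 + y(6, 6) = -13*7 + (6 - 1*6) = -91 + (6 - 6) = -91 + 0 = -91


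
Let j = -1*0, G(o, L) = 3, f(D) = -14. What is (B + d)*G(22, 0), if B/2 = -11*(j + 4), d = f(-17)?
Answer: -306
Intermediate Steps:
d = -14
j = 0
B = -88 (B = 2*(-11*(0 + 4)) = 2*(-11*4) = 2*(-44) = -88)
(B + d)*G(22, 0) = (-88 - 14)*3 = -102*3 = -306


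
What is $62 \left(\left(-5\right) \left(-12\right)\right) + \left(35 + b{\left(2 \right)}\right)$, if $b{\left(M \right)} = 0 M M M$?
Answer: $3755$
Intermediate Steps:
$b{\left(M \right)} = 0$ ($b{\left(M \right)} = 0 M^{2} = 0$)
$62 \left(\left(-5\right) \left(-12\right)\right) + \left(35 + b{\left(2 \right)}\right) = 62 \left(\left(-5\right) \left(-12\right)\right) + \left(35 + 0\right) = 62 \cdot 60 + 35 = 3720 + 35 = 3755$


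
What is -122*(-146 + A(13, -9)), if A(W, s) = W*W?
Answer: -2806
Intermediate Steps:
A(W, s) = W²
-122*(-146 + A(13, -9)) = -122*(-146 + 13²) = -122*(-146 + 169) = -122*23 = -2806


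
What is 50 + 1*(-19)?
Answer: 31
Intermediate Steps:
50 + 1*(-19) = 50 - 19 = 31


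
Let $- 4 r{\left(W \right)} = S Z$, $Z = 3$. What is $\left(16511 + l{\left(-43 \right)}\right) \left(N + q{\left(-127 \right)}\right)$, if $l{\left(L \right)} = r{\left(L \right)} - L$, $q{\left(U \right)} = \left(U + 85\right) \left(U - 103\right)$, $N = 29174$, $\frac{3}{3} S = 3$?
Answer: $\frac{1285541319}{2} \approx 6.4277 \cdot 10^{8}$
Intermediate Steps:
$S = 3$
$q{\left(U \right)} = \left(-103 + U\right) \left(85 + U\right)$ ($q{\left(U \right)} = \left(85 + U\right) \left(-103 + U\right) = \left(-103 + U\right) \left(85 + U\right)$)
$r{\left(W \right)} = - \frac{9}{4}$ ($r{\left(W \right)} = - \frac{3 \cdot 3}{4} = \left(- \frac{1}{4}\right) 9 = - \frac{9}{4}$)
$l{\left(L \right)} = - \frac{9}{4} - L$
$\left(16511 + l{\left(-43 \right)}\right) \left(N + q{\left(-127 \right)}\right) = \left(16511 - - \frac{163}{4}\right) \left(29174 - \left(6469 - 16129\right)\right) = \left(16511 + \left(- \frac{9}{4} + 43\right)\right) \left(29174 + \left(-8755 + 16129 + 2286\right)\right) = \left(16511 + \frac{163}{4}\right) \left(29174 + 9660\right) = \frac{66207}{4} \cdot 38834 = \frac{1285541319}{2}$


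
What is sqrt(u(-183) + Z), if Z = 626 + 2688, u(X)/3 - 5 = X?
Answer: 2*sqrt(695) ≈ 52.726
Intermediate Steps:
u(X) = 15 + 3*X
Z = 3314
sqrt(u(-183) + Z) = sqrt((15 + 3*(-183)) + 3314) = sqrt((15 - 549) + 3314) = sqrt(-534 + 3314) = sqrt(2780) = 2*sqrt(695)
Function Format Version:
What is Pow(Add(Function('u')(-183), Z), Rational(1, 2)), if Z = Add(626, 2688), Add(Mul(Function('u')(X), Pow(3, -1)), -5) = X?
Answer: Mul(2, Pow(695, Rational(1, 2))) ≈ 52.726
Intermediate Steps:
Function('u')(X) = Add(15, Mul(3, X))
Z = 3314
Pow(Add(Function('u')(-183), Z), Rational(1, 2)) = Pow(Add(Add(15, Mul(3, -183)), 3314), Rational(1, 2)) = Pow(Add(Add(15, -549), 3314), Rational(1, 2)) = Pow(Add(-534, 3314), Rational(1, 2)) = Pow(2780, Rational(1, 2)) = Mul(2, Pow(695, Rational(1, 2)))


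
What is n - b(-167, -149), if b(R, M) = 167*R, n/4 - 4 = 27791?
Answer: 139069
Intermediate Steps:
n = 111180 (n = 16 + 4*27791 = 16 + 111164 = 111180)
n - b(-167, -149) = 111180 - 167*(-167) = 111180 - 1*(-27889) = 111180 + 27889 = 139069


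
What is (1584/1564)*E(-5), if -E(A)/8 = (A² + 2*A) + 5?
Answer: -63360/391 ≈ -162.05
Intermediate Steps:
E(A) = -40 - 16*A - 8*A² (E(A) = -8*((A² + 2*A) + 5) = -8*(5 + A² + 2*A) = -40 - 16*A - 8*A²)
(1584/1564)*E(-5) = (1584/1564)*(-40 - 16*(-5) - 8*(-5)²) = (1584*(1/1564))*(-40 + 80 - 8*25) = 396*(-40 + 80 - 200)/391 = (396/391)*(-160) = -63360/391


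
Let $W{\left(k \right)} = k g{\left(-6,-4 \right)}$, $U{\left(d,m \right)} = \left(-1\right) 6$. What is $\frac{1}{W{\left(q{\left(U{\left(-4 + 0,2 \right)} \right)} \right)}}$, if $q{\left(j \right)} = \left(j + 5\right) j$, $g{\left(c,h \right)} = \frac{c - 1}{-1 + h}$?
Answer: $\frac{5}{42} \approx 0.11905$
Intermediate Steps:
$g{\left(c,h \right)} = \frac{-1 + c}{-1 + h}$
$U{\left(d,m \right)} = -6$
$q{\left(j \right)} = j \left(5 + j\right)$ ($q{\left(j \right)} = \left(5 + j\right) j = j \left(5 + j\right)$)
$W{\left(k \right)} = \frac{7 k}{5}$ ($W{\left(k \right)} = k \frac{-1 - 6}{-1 - 4} = k \frac{1}{-5} \left(-7\right) = k \left(\left(- \frac{1}{5}\right) \left(-7\right)\right) = k \frac{7}{5} = \frac{7 k}{5}$)
$\frac{1}{W{\left(q{\left(U{\left(-4 + 0,2 \right)} \right)} \right)}} = \frac{1}{\frac{7}{5} \left(- 6 \left(5 - 6\right)\right)} = \frac{1}{\frac{7}{5} \left(\left(-6\right) \left(-1\right)\right)} = \frac{1}{\frac{7}{5} \cdot 6} = \frac{1}{\frac{42}{5}} = \frac{5}{42}$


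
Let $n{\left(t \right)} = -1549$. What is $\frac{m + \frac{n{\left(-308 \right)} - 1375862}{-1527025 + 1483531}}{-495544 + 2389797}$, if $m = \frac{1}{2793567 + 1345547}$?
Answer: $\frac{475105099779}{28417997765871329} \approx 1.6718 \cdot 10^{-5}$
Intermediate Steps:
$m = \frac{1}{4139114} \approx 2.416 \cdot 10^{-7}$
$\frac{m + \frac{n{\left(-308 \right)} - 1375862}{-1527025 + 1483531}}{-495544 + 2389797} = \frac{\frac{1}{4139114} + \frac{-1549 - 1375862}{-1527025 + 1483531}}{-495544 + 2389797} = \frac{\frac{1}{4139114} - \frac{1377411}{-43494}}{1894253} = \left(\frac{1}{4139114} - - \frac{459137}{14498}\right) \frac{1}{1894253} = \left(\frac{1}{4139114} + \frac{459137}{14498}\right) \frac{1}{1894253} = \frac{475105099779}{15002218693} \cdot \frac{1}{1894253} = \frac{475105099779}{28417997765871329}$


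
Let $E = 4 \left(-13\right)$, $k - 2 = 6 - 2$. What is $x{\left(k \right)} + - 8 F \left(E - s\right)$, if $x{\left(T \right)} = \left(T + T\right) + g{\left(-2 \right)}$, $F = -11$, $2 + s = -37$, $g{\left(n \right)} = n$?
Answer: $-1134$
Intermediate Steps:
$s = -39$ ($s = -2 - 37 = -39$)
$k = 6$ ($k = 2 + \left(6 - 2\right) = 2 + 4 = 6$)
$x{\left(T \right)} = -2 + 2 T$ ($x{\left(T \right)} = \left(T + T\right) - 2 = 2 T - 2 = -2 + 2 T$)
$E = -52$
$x{\left(k \right)} + - 8 F \left(E - s\right) = \left(-2 + 2 \cdot 6\right) + \left(-8\right) \left(-11\right) \left(-52 - -39\right) = \left(-2 + 12\right) + 88 \left(-52 + 39\right) = 10 + 88 \left(-13\right) = 10 - 1144 = -1134$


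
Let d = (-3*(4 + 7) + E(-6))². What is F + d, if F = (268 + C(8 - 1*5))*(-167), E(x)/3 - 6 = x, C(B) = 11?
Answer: -45504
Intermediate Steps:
E(x) = 18 + 3*x
F = -46593 (F = (268 + 11)*(-167) = 279*(-167) = -46593)
d = 1089 (d = (-3*(4 + 7) + (18 + 3*(-6)))² = (-3*11 + (18 - 18))² = (-33 + 0)² = (-33)² = 1089)
F + d = -46593 + 1089 = -45504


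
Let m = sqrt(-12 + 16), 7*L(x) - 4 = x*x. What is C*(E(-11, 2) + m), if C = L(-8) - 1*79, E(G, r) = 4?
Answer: -2910/7 ≈ -415.71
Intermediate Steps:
L(x) = 4/7 + x**2/7 (L(x) = 4/7 + (x*x)/7 = 4/7 + x**2/7)
m = 2 (m = sqrt(4) = 2)
C = -485/7 (C = (4/7 + (1/7)*(-8)**2) - 1*79 = (4/7 + (1/7)*64) - 79 = (4/7 + 64/7) - 79 = 68/7 - 79 = -485/7 ≈ -69.286)
C*(E(-11, 2) + m) = -485*(4 + 2)/7 = -485/7*6 = -2910/7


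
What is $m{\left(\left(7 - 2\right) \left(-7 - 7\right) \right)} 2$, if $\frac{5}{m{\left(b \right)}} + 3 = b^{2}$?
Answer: $\frac{10}{4897} \approx 0.0020421$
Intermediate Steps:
$m{\left(b \right)} = \frac{5}{-3 + b^{2}}$
$m{\left(\left(7 - 2\right) \left(-7 - 7\right) \right)} 2 = \frac{5}{-3 + \left(\left(7 - 2\right) \left(-7 - 7\right)\right)^{2}} \cdot 2 = \frac{5}{-3 + \left(5 \left(-14\right)\right)^{2}} \cdot 2 = \frac{5}{-3 + \left(-70\right)^{2}} \cdot 2 = \frac{5}{-3 + 4900} \cdot 2 = \frac{5}{4897} \cdot 2 = \frac{10}{4897}$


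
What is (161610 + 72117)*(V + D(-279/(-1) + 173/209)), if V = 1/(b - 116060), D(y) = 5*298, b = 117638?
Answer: 183181276889/526 ≈ 3.4825e+8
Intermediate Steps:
D(y) = 1490
V = 1/1578 (V = 1/(117638 - 116060) = 1/1578 ≈ 0.00063371)
(161610 + 72117)*(V + D(-279/(-1) + 173/209)) = (161610 + 72117)*(1/1578 + 1490) = 233727*(2351221/1578) = 183181276889/526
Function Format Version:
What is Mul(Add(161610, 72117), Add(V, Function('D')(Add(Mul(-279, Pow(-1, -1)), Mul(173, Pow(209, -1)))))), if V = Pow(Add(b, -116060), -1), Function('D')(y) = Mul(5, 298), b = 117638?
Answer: Rational(183181276889, 526) ≈ 3.4825e+8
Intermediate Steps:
Function('D')(y) = 1490
V = Rational(1, 1578) (V = Pow(Add(117638, -116060), -1) = Pow(1578, -1) = Rational(1, 1578) ≈ 0.00063371)
Mul(Add(161610, 72117), Add(V, Function('D')(Add(Mul(-279, Pow(-1, -1)), Mul(173, Pow(209, -1)))))) = Mul(Add(161610, 72117), Add(Rational(1, 1578), 1490)) = Mul(233727, Rational(2351221, 1578)) = Rational(183181276889, 526)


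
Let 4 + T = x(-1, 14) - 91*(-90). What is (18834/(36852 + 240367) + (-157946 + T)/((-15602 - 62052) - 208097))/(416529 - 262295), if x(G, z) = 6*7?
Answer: 23443254288/6108869924069873 ≈ 3.8376e-6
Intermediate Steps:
x(G, z) = 42
T = 8228 (T = -4 + (42 - 91*(-90)) = -4 + (42 + 8190) = -4 + 8232 = 8228)
(18834/(36852 + 240367) + (-157946 + T)/((-15602 - 62052) - 208097))/(416529 - 262295) = (18834/(36852 + 240367) + (-157946 + 8228)/((-15602 - 62052) - 208097))/(416529 - 262295) = (18834/277219 - 149718/(-77654 - 208097))/154234 = (18834*(1/277219) - 149718/(-285751))*(1/154234) = (18834/277219 - 149718*(-1/285751))*(1/154234) = (18834/277219 + 149718/285751)*(1/154234) = (46886508576/79215606469)*(1/154234) = 23443254288/6108869924069873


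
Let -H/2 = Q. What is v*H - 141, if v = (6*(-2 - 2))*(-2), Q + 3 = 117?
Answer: -11085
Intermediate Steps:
Q = 114 (Q = -3 + 117 = 114)
v = 48 (v = (6*(-4))*(-2) = -24*(-2) = 48)
H = -228 (H = -2*114 = -228)
v*H - 141 = 48*(-228) - 141 = -10944 - 141 = -11085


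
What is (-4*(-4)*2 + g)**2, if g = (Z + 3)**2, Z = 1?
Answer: 2304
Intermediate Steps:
g = 16 (g = (1 + 3)**2 = 4**2 = 16)
(-4*(-4)*2 + g)**2 = (-4*(-4)*2 + 16)**2 = (16*2 + 16)**2 = (32 + 16)**2 = 48**2 = 2304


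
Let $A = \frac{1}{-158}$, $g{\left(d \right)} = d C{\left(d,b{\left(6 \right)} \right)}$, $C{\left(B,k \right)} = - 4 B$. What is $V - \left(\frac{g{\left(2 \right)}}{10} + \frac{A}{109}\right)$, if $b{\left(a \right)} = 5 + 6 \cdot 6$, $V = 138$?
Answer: $\frac{12020961}{86110} \approx 139.6$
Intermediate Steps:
$b{\left(a \right)} = 41$ ($b{\left(a \right)} = 5 + 36 = 41$)
$g{\left(d \right)} = - 4 d^{2}$ ($g{\left(d \right)} = d \left(- 4 d\right) = - 4 d^{2}$)
$A = - \frac{1}{158} \approx -0.0063291$
$V - \left(\frac{g{\left(2 \right)}}{10} + \frac{A}{109}\right) = 138 - \left(\frac{\left(-4\right) 2^{2}}{10} - \frac{1}{158 \cdot 109}\right) = 138 - \left(\left(-4\right) 4 \cdot \frac{1}{10} - \frac{1}{17222}\right) = 138 - \left(\left(-16\right) \frac{1}{10} - \frac{1}{17222}\right) = 138 - \left(- \frac{8}{5} - \frac{1}{17222}\right) = 138 - - \frac{137781}{86110} = 138 + \frac{137781}{86110} = \frac{12020961}{86110}$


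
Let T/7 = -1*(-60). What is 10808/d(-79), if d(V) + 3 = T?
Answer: 10808/417 ≈ 25.918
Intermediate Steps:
T = 420 (T = 7*(-1*(-60)) = 7*60 = 420)
d(V) = 417 (d(V) = -3 + 420 = 417)
10808/d(-79) = 10808/417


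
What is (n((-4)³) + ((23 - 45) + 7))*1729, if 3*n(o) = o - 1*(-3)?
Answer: -183274/3 ≈ -61091.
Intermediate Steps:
n(o) = 1 + o/3 (n(o) = (o - 1*(-3))/3 = (o + 3)/3 = (3 + o)/3 = 1 + o/3)
(n((-4)³) + ((23 - 45) + 7))*1729 = ((1 + (⅓)*(-4)³) + ((23 - 45) + 7))*1729 = ((1 + (⅓)*(-64)) + (-22 + 7))*1729 = ((1 - 64/3) - 15)*1729 = (-61/3 - 15)*1729 = -106/3*1729 = -183274/3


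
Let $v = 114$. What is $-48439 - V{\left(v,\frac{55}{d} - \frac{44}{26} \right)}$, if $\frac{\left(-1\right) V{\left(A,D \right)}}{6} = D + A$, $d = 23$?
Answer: $- \frac{14277491}{299} \approx -47751.0$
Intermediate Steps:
$V{\left(A,D \right)} = - 6 A - 6 D$ ($V{\left(A,D \right)} = - 6 \left(D + A\right) = - 6 \left(A + D\right) = - 6 A - 6 D$)
$-48439 - V{\left(v,\frac{55}{d} - \frac{44}{26} \right)} = -48439 - \left(\left(-6\right) 114 - 6 \left(\frac{55}{23} - \frac{44}{26}\right)\right) = -48439 - \left(-684 - 6 \left(55 \cdot \frac{1}{23} - \frac{22}{13}\right)\right) = -48439 - \left(-684 - 6 \left(\frac{55}{23} - \frac{22}{13}\right)\right) = -48439 - \left(-684 - \frac{1254}{299}\right) = -48439 - - \frac{205770}{299} = -48439 + \frac{205770}{299} = - \frac{14277491}{299}$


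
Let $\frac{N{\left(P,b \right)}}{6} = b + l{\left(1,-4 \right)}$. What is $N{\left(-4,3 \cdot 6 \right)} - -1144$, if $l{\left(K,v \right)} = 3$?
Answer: $1270$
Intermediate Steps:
$N{\left(P,b \right)} = 18 + 6 b$ ($N{\left(P,b \right)} = 6 \left(b + 3\right) = 6 \left(3 + b\right) = 18 + 6 b$)
$N{\left(-4,3 \cdot 6 \right)} - -1144 = \left(18 + 6 \cdot 3 \cdot 6\right) - -1144 = \left(18 + 6 \cdot 18\right) + 1144 = \left(18 + 108\right) + 1144 = 126 + 1144 = 1270$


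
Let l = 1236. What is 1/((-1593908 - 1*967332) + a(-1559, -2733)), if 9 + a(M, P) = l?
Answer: -1/2560013 ≈ -3.9062e-7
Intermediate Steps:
a(M, P) = 1227 (a(M, P) = -9 + 1236 = 1227)
1/((-1593908 - 1*967332) + a(-1559, -2733)) = 1/((-1593908 - 1*967332) + 1227) = 1/((-1593908 - 967332) + 1227) = 1/(-2561240 + 1227) = 1/(-2560013) = -1/2560013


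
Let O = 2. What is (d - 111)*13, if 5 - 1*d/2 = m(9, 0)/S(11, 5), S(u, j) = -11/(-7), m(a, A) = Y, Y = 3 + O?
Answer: -15353/11 ≈ -1395.7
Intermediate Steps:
Y = 5 (Y = 3 + 2 = 5)
m(a, A) = 5
S(u, j) = 11/7 (S(u, j) = -11*(-⅐) = 11/7)
d = 40/11 (d = 10 - 10/11/7 = 10 - 10*7/11 = 10 - 2*35/11 = 10 - 70/11 = 40/11 ≈ 3.6364)
(d - 111)*13 = (40/11 - 111)*13 = -1181/11*13 = -15353/11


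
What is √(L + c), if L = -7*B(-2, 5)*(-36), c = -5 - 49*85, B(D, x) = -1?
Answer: I*√4422 ≈ 66.498*I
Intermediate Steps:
c = -4170 (c = -5 - 4165 = -4170)
L = -252 (L = -7*(-1)*(-36) = 7*(-36) = -252)
√(L + c) = √(-252 - 4170) = √(-4422) = I*√4422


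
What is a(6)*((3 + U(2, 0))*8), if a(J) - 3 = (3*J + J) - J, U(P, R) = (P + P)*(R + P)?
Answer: 1848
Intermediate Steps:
U(P, R) = 2*P*(P + R) (U(P, R) = (2*P)*(P + R) = 2*P*(P + R))
a(J) = 3 + 3*J (a(J) = 3 + ((3*J + J) - J) = 3 + (4*J - J) = 3 + 3*J)
a(6)*((3 + U(2, 0))*8) = (3 + 3*6)*((3 + 2*2*(2 + 0))*8) = (3 + 18)*((3 + 2*2*2)*8) = 21*((3 + 8)*8) = 21*(11*8) = 21*88 = 1848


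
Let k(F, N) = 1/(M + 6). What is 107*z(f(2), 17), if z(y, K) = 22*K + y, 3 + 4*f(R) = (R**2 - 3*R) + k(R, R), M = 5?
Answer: 877507/22 ≈ 39887.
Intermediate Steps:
k(F, N) = 1/11 (k(F, N) = 1/(5 + 6) = 1/11)
f(R) = -8/11 - 3*R/4 + R**2/4 (f(R) = -3/4 + ((R**2 - 3*R) + 1/11)/4 = -3/4 + (1/11 + R**2 - 3*R)/4 = -3/4 + (1/44 - 3*R/4 + R**2/4) = -8/11 - 3*R/4 + R**2/4)
z(y, K) = y + 22*K
107*z(f(2), 17) = 107*((-8/11 - 3/4*2 + (1/4)*2**2) + 22*17) = 107*((-8/11 - 3/2 + (1/4)*4) + 374) = 107*((-8/11 - 3/2 + 1) + 374) = 107*(-27/22 + 374) = 107*(8201/22) = 877507/22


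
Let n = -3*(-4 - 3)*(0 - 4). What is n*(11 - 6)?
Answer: -420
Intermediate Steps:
n = -84 (n = -(-21)*(-4) = -3*28 = -84)
n*(11 - 6) = -84*(11 - 6) = -84*5 = -420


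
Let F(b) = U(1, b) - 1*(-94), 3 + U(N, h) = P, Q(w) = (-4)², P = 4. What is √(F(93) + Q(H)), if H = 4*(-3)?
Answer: √111 ≈ 10.536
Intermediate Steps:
H = -12
Q(w) = 16
U(N, h) = 1 (U(N, h) = -3 + 4 = 1)
F(b) = 95 (F(b) = 1 - 1*(-94) = 1 + 94 = 95)
√(F(93) + Q(H)) = √(95 + 16) = √111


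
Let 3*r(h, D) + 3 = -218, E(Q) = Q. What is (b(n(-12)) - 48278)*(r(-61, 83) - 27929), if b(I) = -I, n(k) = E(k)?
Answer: 4054730128/3 ≈ 1.3516e+9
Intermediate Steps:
r(h, D) = -221/3 (r(h, D) = -1 + (1/3)*(-218) = -1 - 218/3 = -221/3)
n(k) = k
(b(n(-12)) - 48278)*(r(-61, 83) - 27929) = (-1*(-12) - 48278)*(-221/3 - 27929) = (12 - 48278)*(-84008/3) = -48266*(-84008/3) = 4054730128/3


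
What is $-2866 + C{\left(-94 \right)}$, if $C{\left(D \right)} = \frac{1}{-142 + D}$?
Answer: $- \frac{676377}{236} \approx -2866.0$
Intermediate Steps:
$-2866 + C{\left(-94 \right)} = -2866 + \frac{1}{-142 - 94} = -2866 + \frac{1}{-236} = -2866 - \frac{1}{236} = - \frac{676377}{236}$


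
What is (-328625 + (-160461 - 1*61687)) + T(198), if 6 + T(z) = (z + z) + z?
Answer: -550185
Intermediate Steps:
T(z) = -6 + 3*z (T(z) = -6 + ((z + z) + z) = -6 + (2*z + z) = -6 + 3*z)
(-328625 + (-160461 - 1*61687)) + T(198) = (-328625 + (-160461 - 1*61687)) + (-6 + 3*198) = (-328625 + (-160461 - 61687)) + (-6 + 594) = (-328625 - 222148) + 588 = -550773 + 588 = -550185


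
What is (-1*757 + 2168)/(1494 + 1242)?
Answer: 1411/2736 ≈ 0.51572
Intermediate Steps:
(-1*757 + 2168)/(1494 + 1242) = (-757 + 2168)/2736 = 1411*(1/2736) = 1411/2736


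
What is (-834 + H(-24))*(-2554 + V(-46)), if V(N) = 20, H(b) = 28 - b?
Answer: 1981588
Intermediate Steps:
(-834 + H(-24))*(-2554 + V(-46)) = (-834 + (28 - 1*(-24)))*(-2554 + 20) = (-834 + (28 + 24))*(-2534) = (-834 + 52)*(-2534) = -782*(-2534) = 1981588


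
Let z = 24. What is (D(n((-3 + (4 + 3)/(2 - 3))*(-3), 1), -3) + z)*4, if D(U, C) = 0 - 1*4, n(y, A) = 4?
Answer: 80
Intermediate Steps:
D(U, C) = -4 (D(U, C) = 0 - 4 = -4)
(D(n((-3 + (4 + 3)/(2 - 3))*(-3), 1), -3) + z)*4 = (-4 + 24)*4 = 20*4 = 80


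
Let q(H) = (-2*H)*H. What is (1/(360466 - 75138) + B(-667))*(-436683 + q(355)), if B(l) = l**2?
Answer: -87427277050522669/285328 ≈ -3.0641e+11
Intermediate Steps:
q(H) = -2*H**2
(1/(360466 - 75138) + B(-667))*(-436683 + q(355)) = (1/(360466 - 75138) + (-667)**2)*(-436683 - 2*355**2) = (1/285328 + 444889)*(-436683 - 2*126025) = (1/285328 + 444889)*(-436683 - 252050) = (126939288593/285328)*(-688733) = -87427277050522669/285328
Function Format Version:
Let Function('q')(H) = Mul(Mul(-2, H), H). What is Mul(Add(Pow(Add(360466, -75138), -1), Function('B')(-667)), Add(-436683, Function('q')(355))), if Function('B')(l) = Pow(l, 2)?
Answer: Rational(-87427277050522669, 285328) ≈ -3.0641e+11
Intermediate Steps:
Function('q')(H) = Mul(-2, Pow(H, 2))
Mul(Add(Pow(Add(360466, -75138), -1), Function('B')(-667)), Add(-436683, Function('q')(355))) = Mul(Add(Pow(Add(360466, -75138), -1), Pow(-667, 2)), Add(-436683, Mul(-2, Pow(355, 2)))) = Mul(Add(Pow(285328, -1), 444889), Add(-436683, Mul(-2, 126025))) = Mul(Add(Rational(1, 285328), 444889), Add(-436683, -252050)) = Mul(Rational(126939288593, 285328), -688733) = Rational(-87427277050522669, 285328)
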